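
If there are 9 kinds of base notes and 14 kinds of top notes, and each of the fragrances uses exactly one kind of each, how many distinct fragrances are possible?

By the multiplication principle: 9 x 14.

Final answer: 126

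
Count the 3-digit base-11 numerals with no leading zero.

In base 11, the leading digit has 10 choices (1..10); each of the remaining 2 digits has 11 choices.
Total: 10 x 11^2.

Final answer: 1210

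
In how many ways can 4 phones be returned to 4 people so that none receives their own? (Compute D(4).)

D(n) = (n-1)(D(n-1) + D(n-2)), D(0)=1, D(1)=0.
D(2) = 1 x (0 + 1) = 1
D(3) = 2 x (1 + 0) = 2
D(4) = 3 x (D(3) + D(2)) = 3 x (2 + 1)

Final answer: D(4) = 9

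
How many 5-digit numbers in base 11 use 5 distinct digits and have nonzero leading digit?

The leading digit has 10 choices (anything but zero); the next has 10 (anything but the first), then 9, and so on, one fewer each time.
Total: 10 x 10 x 9 x 8 x 7.

Final answer: 50400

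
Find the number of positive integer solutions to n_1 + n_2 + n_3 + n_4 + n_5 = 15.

Substitute n'_i = n_i - 1 (so n'_i >= 0). Then sum n'_i = 15 - 5 = 10.
Stars and bars: C(10+5-1, 5-1) = C(14,4).

Final answer: C(14,4) = 1001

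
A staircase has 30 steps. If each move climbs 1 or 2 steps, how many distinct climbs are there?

Let f(n) count the ways. The last step is size 1 or 2, so f(n) = f(n-1) + f(n-2) with f(1)=1, f(2)=2.
Iterating the recurrence: f(1)=1, f(2)=2, f(3)=3, f(4)=5, f(5)=8, f(6)=13, f(7)=21, f(8)=34, f(9)=55, f(10)=89, f(11)=144, f(12)=233, f(13)=377, f(14)=610, f(15)=987, f(16)=1597, f(17)=2584, f(18)=4181, f(19)=6765, f(20)=10946, f(21)=17711, f(22)=28657, f(23)=46368, f(24)=75025, f(25)=121393, f(26)=196418, f(27)=317811, f(28)=514229, f(29)=832040, f(30)=1346269.

Final answer: 1346269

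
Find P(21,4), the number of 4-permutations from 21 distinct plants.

P(21,4) = 21!/(21-4)! = 21!/17!.

Final answer: P(21,4) = 143640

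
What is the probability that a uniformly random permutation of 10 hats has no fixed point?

Derangements satisfy D(n) = (n-1)(D(n-1) + D(n-2)), starting from D(0)=1, D(1)=0.
Building up: D(2)=1, D(3)=2, D(4)=9, D(5)=44, D(6)=265, D(7)=1854, D(8)=14833, D(9)=133496, D(10)=1334961.
Total arrangements: 10! = 3628800.
Probability = D(10)/10! = 16481/44800.

Final answer: D(10)/10! = 1334961/3628800 = 0.367879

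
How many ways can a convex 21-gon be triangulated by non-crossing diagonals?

This is counted by the nth Catalan number C_n. Here n = 21 - 2 = 19.
Using C_0 = 1 and C_(k+1) = C_k x 2(2k+1)/(k+2), build up term by term: C_1=1, C_2=2, C_3=5, C_4=14, C_5=42, C_6=132, C_7=429, C_8=1430, C_9=4862, C_10=16796, C_11=58786, C_12=208012, C_13=742900, C_14=2674440, C_15=9694845, C_16=35357670, C_17=129644790, C_18=477638700, C_19=1767263190.

Final answer: C_{19} = 1767263190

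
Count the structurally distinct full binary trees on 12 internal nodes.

This is counted by the nth Catalan number C_n. Here n = 12.
Using C_0 = 1 and C_(k+1) = C_k x 2(2k+1)/(k+2), build up term by term: C_1=1, C_2=2, C_3=5, C_4=14, C_5=42, C_6=132, C_7=429, C_8=1430, C_9=4862, C_10=16796, C_11=58786, C_12=208012.

Final answer: C_{12} = 208012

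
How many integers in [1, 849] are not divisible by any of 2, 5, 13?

|div by 2|=424, |div by 5|=169, |div by 13|=65.
|div by 2&5|=84, |div by 2&13|=32, |div by 5&13|=13, |div by all|=6.
By inclusion-exclusion, divisible by at least one: 424+169+65-84-32-13+6 = 535.
Not divisible by any: 849 - 535.

Final answer: 314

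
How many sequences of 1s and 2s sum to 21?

Condition on the final move: it is a 1-step (f(n-1) ways to get there) or a 2-step (f(n-2) ways), so f(n) = f(n-1) + f(n-2), with f(1)=1, f(2)=2.
Computing successive values: f(1)=1, f(2)=2, f(3)=3, f(4)=5, f(5)=8, f(6)=13, f(7)=21, f(8)=34, f(9)=55, f(10)=89, f(11)=144, f(12)=233, f(13)=377, f(14)=610, f(15)=987, f(16)=1597, f(17)=2584, f(18)=4181, f(19)=6765, f(20)=10946, f(21)=17711.

Final answer: 17711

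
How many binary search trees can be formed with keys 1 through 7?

The structures are counted by the Catalan number C_n. Here n = 7.
C_n = C(2n,n)/(n+1), so C_{7} = C(14,7)/8 = 3432/8.

Final answer: C_{7} = 429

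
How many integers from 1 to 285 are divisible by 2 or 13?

Multiples of 2: 142. Multiples of 13: 21. Of both (lcm=26): 10.
By inclusion-exclusion: 142 + 21 - 10.

Final answer: 153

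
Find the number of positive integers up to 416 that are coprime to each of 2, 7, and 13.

|div by 2|=208, |div by 7|=59, |div by 13|=32.
|div by 2&7|=29, |div by 2&13|=16, |div by 7&13|=4, |div by all|=2.
By inclusion-exclusion, divisible by at least one: 208+59+32-29-16-4+2 = 252.
Not divisible by any: 416 - 252.

Final answer: 164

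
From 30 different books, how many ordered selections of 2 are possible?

P(30,2) = 30!/(30-2)! = 30!/28!.

Final answer: P(30,2) = 870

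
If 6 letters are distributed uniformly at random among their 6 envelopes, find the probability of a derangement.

Use the recurrence D(n) = (n-1)(D(n-1) + D(n-2)) with D(0)=1, D(1)=0.
Building up: D(2)=1, D(3)=2, D(4)=9, D(5)=44, D(6)=265.
Total arrangements: 6! = 720.
Probability = D(6)/6! = 53/144.

Final answer: D(6)/6! = 265/720 = 0.368056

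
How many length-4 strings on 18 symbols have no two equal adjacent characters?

First character: 18 choices. Each subsequent: 17 choices (must differ from the previous one).
Total: 18 x 17^3.

Final answer: 18 x 17^{3} = 88434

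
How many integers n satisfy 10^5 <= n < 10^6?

These are the integers in [10^5, 10^6), so the count is 10^6 - 10^5 = 9 x 10^5.

Final answer: 900000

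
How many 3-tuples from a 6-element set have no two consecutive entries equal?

Let g(n) count such strings. g(1) = 6, and each valid string of length n-1 extends in 5 ways (any symbol but the last), so g(n) = 5 g(n-1).
Total: g(3) = 6 x 5^2.

Final answer: 6 x 5^{2} = 150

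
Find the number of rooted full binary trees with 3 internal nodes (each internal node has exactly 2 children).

This is counted by the nth Catalan number C_n. Here n = 3.
C_n = (2n)!/(n!(n+1)!), so C_{3} = 6!/(3! x 4!) = C(6,3)/4 = 20/4.

Final answer: C_{3} = 5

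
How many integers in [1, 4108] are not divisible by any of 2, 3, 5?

|div by 2|=2054, |div by 3|=1369, |div by 5|=821.
|div by 2&3|=684, |div by 2&5|=410, |div by 3&5|=273, |div by all|=136.
By inclusion-exclusion, divisible by at least one: 2054+1369+821-684-410-273+136 = 3013.
Not divisible by any: 4108 - 3013.

Final answer: 1095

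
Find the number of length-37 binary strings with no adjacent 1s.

A valid string ends in 0 (append to any length-(n-1) valid string) or in 01 (append to any length-(n-2) valid string), so a(n) = a(n-1) + a(n-2) with a(1)=2, a(2)=3.
Computing successive values: a(1)=2, a(2)=3, a(3)=5, a(4)=8, a(5)=13, a(6)=21, a(7)=34, a(8)=55, a(9)=89, a(10)=144, a(11)=233, a(12)=377, a(13)=610, a(14)=987, a(15)=1597, a(16)=2584, a(17)=4181, a(18)=6765, a(19)=10946, a(20)=17711, a(21)=28657, a(22)=46368, a(23)=75025, a(24)=121393, a(25)=196418, a(26)=317811, a(27)=514229, a(28)=832040, a(29)=1346269, a(30)=2178309, a(31)=3524578, a(32)=5702887, a(33)=9227465, a(34)=14930352, a(35)=24157817, a(36)=39088169, a(37)=63245986.

Final answer: 63245986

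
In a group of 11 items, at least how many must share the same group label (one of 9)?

There are 9 possible values for group label (one of 9). With 11 items and 9 categories, by pigeonhole: ceiling(11/9).

Final answer: 2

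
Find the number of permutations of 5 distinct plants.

The number of ways to arrange 5 distinct objects is 5!.

Final answer: 5! = 120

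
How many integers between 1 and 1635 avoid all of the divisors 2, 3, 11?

|div by 2|=817, |div by 3|=545, |div by 11|=148.
|div by 2&3|=272, |div by 2&11|=74, |div by 3&11|=49, |div by all|=24.
By inclusion-exclusion, divisible by at least one: 817+545+148-272-74-49+24 = 1139.
Not divisible by any: 1635 - 1139.

Final answer: 496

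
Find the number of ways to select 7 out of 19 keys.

C(19,7) = 19!/(7! x (19-7)!).

Final answer: C(19,7) = 50388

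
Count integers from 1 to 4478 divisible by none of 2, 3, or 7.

|div by 2|=2239, |div by 3|=1492, |div by 7|=639.
|div by 2&3|=746, |div by 2&7|=319, |div by 3&7|=213, |div by all|=106.
By inclusion-exclusion, divisible by at least one: 2239+1492+639-746-319-213+106 = 3198.
Not divisible by any: 4478 - 3198.

Final answer: 1280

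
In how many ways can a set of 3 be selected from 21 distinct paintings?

C(21,3) = 21!/(3! x 18!).

Final answer: \binom{21}{3} = 1330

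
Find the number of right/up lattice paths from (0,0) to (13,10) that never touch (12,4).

Total paths to (13,10): C(23,10) = 1144066.
Paths through (12,4): C(16,4) x C(7,6) = 12740.
Avoiding (12,4): 1144066 - 12740.

Final answer: 1131326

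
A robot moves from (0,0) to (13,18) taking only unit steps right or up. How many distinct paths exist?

Each path has 13 right steps and 18 up steps in some order (31 steps total).
Choose which 18 of the 31 steps are up: C(31,18).

Final answer: C(31,18) = 206253075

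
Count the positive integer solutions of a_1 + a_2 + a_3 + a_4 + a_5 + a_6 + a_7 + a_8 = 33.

Substitute a'_i = a_i - 1 (so a'_i >= 0). Then sum a'_i = 33 - 8 = 25.
Stars and bars: C(25+8-1, 8-1) = C(32,7).

Final answer: C(32,7) = 3365856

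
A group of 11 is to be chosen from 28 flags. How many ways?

C(28,11) = 28!/(11! x 17!).

Final answer: \binom{28}{11} = 21474180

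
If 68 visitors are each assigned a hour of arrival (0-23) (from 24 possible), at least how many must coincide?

There are 24 possible values for hour of arrival (0-23). With 68 visitors and 24 categories, by pigeonhole: ceiling(68/24).

Final answer: 3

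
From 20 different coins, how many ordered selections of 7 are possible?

P(20,7) = 20!/(20-7)! = 20!/13!.

Final answer: P(20,7) = 390700800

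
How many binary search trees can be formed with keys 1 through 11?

This is a standard Catalan-number count: the answer is C_n. Here n = 11.
Using C_0 = 1 and C_(k+1) = C_k x 2(2k+1)/(k+2), build up term by term: C_1=1, C_2=2, C_3=5, C_4=14, C_5=42, C_6=132, C_7=429, C_8=1430, C_9=4862, C_10=16796, C_11=58786.

Final answer: C_{11} = 58786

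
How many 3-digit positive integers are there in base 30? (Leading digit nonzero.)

These are the integers in [30^2, 30^3), so the count is 30^3 - 30^2 = 29 x 30^2.

Final answer: 26100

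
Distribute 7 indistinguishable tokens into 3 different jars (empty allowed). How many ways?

Stars and bars: C(n+k-1, k-1) = C(9,2).

Final answer: C(9,2) = 36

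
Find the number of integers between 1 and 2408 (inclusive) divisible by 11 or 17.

Multiples of 11: 218. Multiples of 17: 141. Of both (lcm=187): 12.
By inclusion-exclusion: 218 + 141 - 12.

Final answer: 347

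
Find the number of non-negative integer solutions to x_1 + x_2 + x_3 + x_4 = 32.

Stars and bars with 32 stars and 3 bars:
C(32+4-1, 4-1) = C(35,3).

Final answer: C(35,3) = 6545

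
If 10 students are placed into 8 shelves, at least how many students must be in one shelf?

By the pigeonhole principle: ceiling(10/8).

Final answer: 2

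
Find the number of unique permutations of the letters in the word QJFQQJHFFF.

Letters (F:4, H:1, J:2, Q:3). Total letters: 10.
Permutations = 10!/(4! x 3! x 2!).

Final answer: 12600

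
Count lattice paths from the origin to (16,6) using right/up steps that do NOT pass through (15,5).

Total paths to (16,6): C(22,6) = 74613.
Paths through (15,5): C(20,5) x C(2,1) = 31008.
Avoiding (15,5): 74613 - 31008.

Final answer: 43605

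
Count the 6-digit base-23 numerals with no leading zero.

Leading digit: 22 options (nonzero). Other 5 digit(s): 23 options each.
Total: 22 x 23^5.

Final answer: 141599546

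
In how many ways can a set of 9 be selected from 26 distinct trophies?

C(26,9) = 26!/(9! x 17!).

Final answer: \binom{26}{9} = 3124550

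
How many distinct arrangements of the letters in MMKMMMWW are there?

Letters (K:1, M:5, W:2). Total letters: 8.
Permutations = 8!/(5! x 2!).

Final answer: 168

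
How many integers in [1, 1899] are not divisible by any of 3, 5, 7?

|div by 3|=633, |div by 5|=379, |div by 7|=271.
|div by 3&5|=126, |div by 3&7|=90, |div by 5&7|=54, |div by all|=18.
By inclusion-exclusion, divisible by at least one: 633+379+271-126-90-54+18 = 1031.
Not divisible by any: 1899 - 1031.

Final answer: 868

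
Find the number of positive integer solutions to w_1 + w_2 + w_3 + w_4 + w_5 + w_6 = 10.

Substitute w'_i = w_i - 1 (so w'_i >= 0). Then sum w'_i = 10 - 6 = 4.
Stars and bars: C(4+6-1, 6-1) = C(9,5).

Final answer: C(9,5) = 126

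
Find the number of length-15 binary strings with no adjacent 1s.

A valid string ends in 0 (append to any length-(n-1) valid string) or in 01 (append to any length-(n-2) valid string), so a(n) = a(n-1) + a(n-2) with a(1)=2, a(2)=3.
Computing successive values: a(1)=2, a(2)=3, a(3)=5, a(4)=8, a(5)=13, a(6)=21, a(7)=34, a(8)=55, a(9)=89, a(10)=144, a(11)=233, a(12)=377, a(13)=610, a(14)=987, a(15)=1597.

Final answer: 1597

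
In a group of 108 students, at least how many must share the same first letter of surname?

There are 26 possible values for first letter of surname. With 108 students and 26 categories, by pigeonhole: ceiling(108/26).

Final answer: 5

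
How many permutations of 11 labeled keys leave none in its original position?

Use the recurrence D(n) = (n-1)(D(n-1) + D(n-2)) with D(0)=1, D(1)=0.
D(2) = 1 x (0 + 1) = 1
D(3) = 2 x (1 + 0) = 2
D(4) = 3 x (2 + 1) = 9
D(5) = 4 x (9 + 2) = 44
D(6) = 5 x (44 + 9) = 265
D(7) = 6 x (265 + 44) = 1854
D(8) = 7 x (1854 + 265) = 14833
D(9) = 8 x (14833 + 1854) = 133496
D(10) = 9 x (133496 + 14833) = 1334961
D(11) = 10 x (D(10) + D(9)) = 10 x (1334961 + 133496)

Final answer: D(11) = 14684570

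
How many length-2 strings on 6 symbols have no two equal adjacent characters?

Let g(n) count such strings. g(1) = 6, and each valid string of length n-1 extends in 5 ways (any symbol but the last), so g(n) = 5 g(n-1).
Total: g(2) = 6 x 5^1.

Final answer: 6 x 5^{1} = 30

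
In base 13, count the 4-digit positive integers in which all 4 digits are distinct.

First digit: 12 (nonzero). Second: 12 (not first). Third: 11, etc.
Total: 12 x 12 x 11 x 10.

Final answer: 15840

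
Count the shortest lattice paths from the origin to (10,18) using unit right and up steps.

Each path has 10 right steps and 18 up steps in some order (28 steps total).
Choose which 18 of the 28 steps are up: C(28,18).

Final answer: C(28,18) = 13123110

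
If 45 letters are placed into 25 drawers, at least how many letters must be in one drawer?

By the pigeonhole principle: ceiling(45/25).

Final answer: 2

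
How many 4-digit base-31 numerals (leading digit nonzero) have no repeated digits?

First digit: 30 (nonzero). Second: 30 (not first). Third: 29, etc.
Total: 30 x 30 x 29 x 28.

Final answer: 730800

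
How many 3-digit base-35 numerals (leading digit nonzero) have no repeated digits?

The leading digit has 34 choices (anything but zero); the next has 34 (anything but the first), then 33, and so on, one fewer each time.
Total: 34 x 34 x 33.

Final answer: 38148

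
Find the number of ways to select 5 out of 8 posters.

C(8,5) = 8!/(5! x 3!).

Final answer: \binom{8}{5} = 56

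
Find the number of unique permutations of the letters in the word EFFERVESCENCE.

Letters (C:2, E:5, F:2, N:1, R:1, S:1, V:1). Total letters: 13.
Permutations = 13!/(5! x 2! x 2!).

Final answer: 12972960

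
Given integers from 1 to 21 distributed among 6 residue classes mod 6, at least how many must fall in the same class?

By pigeonhole with 21 objects and 6 categories: ceiling(21/6).

Final answer: 4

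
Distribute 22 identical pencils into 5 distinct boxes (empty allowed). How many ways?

Stars and bars: C(n+k-1, k-1) = C(26,4).

Final answer: C(26,4) = 14950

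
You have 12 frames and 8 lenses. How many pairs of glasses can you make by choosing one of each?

By the multiplication principle: 12 x 8.

Final answer: 96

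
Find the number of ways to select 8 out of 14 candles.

C(14,8) = 14!/(8! x (14-8)!).

Final answer: C(14,8) = 3003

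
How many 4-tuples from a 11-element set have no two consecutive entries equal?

Let g(n) count such strings. g(1) = 11, and each valid string of length n-1 extends in 10 ways (any symbol but the last), so g(n) = 10 g(n-1).
Total: g(4) = 11 x 10^3.

Final answer: 11 x 10^{3} = 11000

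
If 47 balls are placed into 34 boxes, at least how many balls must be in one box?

By the pigeonhole principle: ceiling(47/34).

Final answer: 2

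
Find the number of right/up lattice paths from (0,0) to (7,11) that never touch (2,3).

Total paths to (7,11): C(18,11) = 31824.
Paths through (2,3): C(5,3) x C(13,8) = 12870.
Avoiding (2,3): 31824 - 12870.

Final answer: 18954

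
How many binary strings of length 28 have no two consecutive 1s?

Classify by the final bit: ...0 gives a(n-1) strings, ...01 gives a(n-2) strings. Thus a(n) = a(n-1) + a(n-2) with a(1)=2, a(2)=3.
Computing successive values: a(1)=2, a(2)=3, a(3)=5, a(4)=8, a(5)=13, a(6)=21, a(7)=34, a(8)=55, a(9)=89, a(10)=144, a(11)=233, a(12)=377, a(13)=610, a(14)=987, a(15)=1597, a(16)=2584, a(17)=4181, a(18)=6765, a(19)=10946, a(20)=17711, a(21)=28657, a(22)=46368, a(23)=75025, a(24)=121393, a(25)=196418, a(26)=317811, a(27)=514229, a(28)=832040.

Final answer: 832040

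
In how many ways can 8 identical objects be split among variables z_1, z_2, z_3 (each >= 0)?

Stars and bars with 8 stars and 2 bars:
C(8+3-1, 3-1) = C(10,2).

Final answer: C(10,2) = 45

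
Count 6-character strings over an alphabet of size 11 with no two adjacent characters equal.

Let g(n) count such strings. g(1) = 11, and each valid string of length n-1 extends in 10 ways (any symbol but the last), so g(n) = 10 g(n-1).
Total: g(6) = 11 x 10^5.

Final answer: 11 x 10^{5} = 1100000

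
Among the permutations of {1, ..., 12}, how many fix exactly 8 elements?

Choose which 8 elements are fixed: C(12,8) = 495.
Derange the remaining 4 using D(j) = (j-1)(D(j-1) + D(j-2)), D(0)=1, D(1)=0: D(2)=1, D(3)=2, D(4)=9.
Total: 495 x 9.

Final answer: C(12,8) D(4) = 4455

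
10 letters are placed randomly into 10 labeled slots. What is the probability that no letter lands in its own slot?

Use the recurrence D(n) = (n-1)(D(n-1) + D(n-2)) with D(0)=1, D(1)=0.
Building up: D(2)=1, D(3)=2, D(4)=9, D(5)=44, D(6)=265, D(7)=1854, D(8)=14833, D(9)=133496, D(10)=1334961.
Total arrangements: 10! = 3628800.
Probability = D(10)/10! = 16481/44800.

Final answer: D(10)/10! = 1334961/3628800 = 0.367879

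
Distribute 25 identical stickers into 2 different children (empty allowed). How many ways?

Stars and bars: C(n+k-1, k-1) = C(26,1).

Final answer: C(26,1) = 26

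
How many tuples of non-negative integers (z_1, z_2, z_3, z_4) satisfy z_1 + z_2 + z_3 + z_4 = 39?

Stars and bars with 39 stars and 3 bars:
C(39+4-1, 4-1) = C(42,3).

Final answer: C(42,3) = 11480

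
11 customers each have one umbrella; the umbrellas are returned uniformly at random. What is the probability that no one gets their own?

Use the recurrence D(n) = (n-1)(D(n-1) + D(n-2)) with D(0)=1, D(1)=0.
Building up: D(2)=1, D(3)=2, D(4)=9, D(5)=44, D(6)=265, D(7)=1854, D(8)=14833, D(9)=133496, D(10)=1334961, D(11)=14684570.
Total arrangements: 11! = 39916800.
Probability = D(11)/11! = 1468457/3991680.

Final answer: D(11)/11! = 14684570/39916800 = 0.367879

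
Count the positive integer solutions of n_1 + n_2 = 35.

Substitute n'_i = n_i - 1 (so n'_i >= 0). Then sum n'_i = 35 - 2 = 33.
Stars and bars: C(33+2-1, 2-1) = C(34,1).

Final answer: C(34,1) = 34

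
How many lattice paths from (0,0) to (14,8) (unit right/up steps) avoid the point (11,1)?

Total paths to (14,8): C(22,8) = 319770.
Paths through (11,1): C(12,1) x C(10,7) = 1440.
Avoiding (11,1): 319770 - 1440.

Final answer: 318330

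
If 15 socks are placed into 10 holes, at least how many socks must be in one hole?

By the pigeonhole principle: ceiling(15/10).

Final answer: 2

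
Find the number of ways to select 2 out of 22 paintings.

C(22,2) = 22!/(2! x (22-2)!).

Final answer: C(22,2) = 231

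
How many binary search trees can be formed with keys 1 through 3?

The structures are counted by the Catalan number C_n. Here n = 3.
C_n = C(2n,n)/(n+1), so C_{3} = C(6,3)/4 = 20/4.

Final answer: C_{3} = 5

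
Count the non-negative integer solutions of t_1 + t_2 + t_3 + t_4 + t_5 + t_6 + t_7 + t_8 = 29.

Stars and bars with 29 stars and 7 bars:
C(29+8-1, 8-1) = C(36,7).

Final answer: C(36,7) = 8347680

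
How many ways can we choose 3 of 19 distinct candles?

C(19,3) = 19!/(3! x (19-3)!).

Final answer: C(19,3) = 969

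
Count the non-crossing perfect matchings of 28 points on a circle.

The structures are counted by the Catalan number C_n. Here n = 28/2 = 14.
C_n = C(2n,n)/(n+1), so C_{14} = C(28,14)/15 = 40116600/15.

Final answer: C_{14} = 2674440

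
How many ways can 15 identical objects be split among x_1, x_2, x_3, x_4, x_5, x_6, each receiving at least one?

Substitute x'_i = x_i - 1 (so x'_i >= 0). Then sum x'_i = 15 - 6 = 9.
Stars and bars: C(9+6-1, 6-1) = C(14,5).

Final answer: C(14,5) = 2002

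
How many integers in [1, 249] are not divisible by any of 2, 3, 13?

|div by 2|=124, |div by 3|=83, |div by 13|=19.
|div by 2&3|=41, |div by 2&13|=9, |div by 3&13|=6, |div by all|=3.
By inclusion-exclusion, divisible by at least one: 124+83+19-41-9-6+3 = 173.
Not divisible by any: 249 - 173.

Final answer: 76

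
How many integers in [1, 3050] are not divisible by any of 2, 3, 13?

|div by 2|=1525, |div by 3|=1016, |div by 13|=234.
|div by 2&3|=508, |div by 2&13|=117, |div by 3&13|=78, |div by all|=39.
By inclusion-exclusion, divisible by at least one: 1525+1016+234-508-117-78+39 = 2111.
Not divisible by any: 3050 - 2111.

Final answer: 939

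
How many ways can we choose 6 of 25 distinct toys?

C(25,6) = 25!/(6! x (25-6)!).

Final answer: C(25,6) = 177100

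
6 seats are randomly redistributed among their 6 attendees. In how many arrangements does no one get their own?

Use the recurrence D(n) = (n-1)(D(n-1) + D(n-2)) with D(0)=1, D(1)=0.
D(2) = 1 x (0 + 1) = 1
D(3) = 2 x (1 + 0) = 2
D(4) = 3 x (2 + 1) = 9
D(5) = 4 x (9 + 2) = 44
D(6) = 5 x (D(5) + D(4)) = 5 x (44 + 9)

Final answer: D(6) = 265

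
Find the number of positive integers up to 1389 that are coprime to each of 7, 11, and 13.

|div by 7|=198, |div by 11|=126, |div by 13|=106.
|div by 7&11|=18, |div by 7&13|=15, |div by 11&13|=9, |div by all|=1.
By inclusion-exclusion, divisible by at least one: 198+126+106-18-15-9+1 = 389.
Not divisible by any: 1389 - 389.

Final answer: 1000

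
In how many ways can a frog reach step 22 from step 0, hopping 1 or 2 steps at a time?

Let f(n) be the number of climbs. Removing the last move (1 or 2 steps) gives f(n) = f(n-1) + f(n-2); base cases f(1)=1, f(2)=2.
Computing successive values: f(1)=1, f(2)=2, f(3)=3, f(4)=5, f(5)=8, f(6)=13, f(7)=21, f(8)=34, f(9)=55, f(10)=89, f(11)=144, f(12)=233, f(13)=377, f(14)=610, f(15)=987, f(16)=1597, f(17)=2584, f(18)=4181, f(19)=6765, f(20)=10946, f(21)=17711, f(22)=28657.

Final answer: 28657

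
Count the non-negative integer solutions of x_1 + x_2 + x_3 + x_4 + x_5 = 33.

Stars and bars with 33 stars and 4 bars:
C(33+5-1, 5-1) = C(37,4).

Final answer: C(37,4) = 66045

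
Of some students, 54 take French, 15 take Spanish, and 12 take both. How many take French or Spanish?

|A union B| = |A| + |B| - |A intersect B| = 54 + 15 - 12.

Final answer: 57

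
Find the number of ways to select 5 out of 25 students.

C(25,5) = 25!/(5! x (25-5)!).

Final answer: C(25,5) = 53130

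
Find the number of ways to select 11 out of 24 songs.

C(24,11) = 24!/(11! x 13!).

Final answer: \binom{24}{11} = 2496144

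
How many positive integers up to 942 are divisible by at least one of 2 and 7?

Multiples of 2: 471. Multiples of 7: 134. Of both (lcm=14): 67.
By inclusion-exclusion: 471 + 134 - 67.

Final answer: 538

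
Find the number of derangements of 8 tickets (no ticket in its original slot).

Derangements satisfy D(n) = (n-1)(D(n-1) + D(n-2)), starting from D(0)=1, D(1)=0.
D(2) = 1 x (0 + 1) = 1
D(3) = 2 x (1 + 0) = 2
D(4) = 3 x (2 + 1) = 9
D(5) = 4 x (9 + 2) = 44
D(6) = 5 x (44 + 9) = 265
D(7) = 6 x (265 + 44) = 1854
D(8) = 7 x (D(7) + D(6)) = 7 x (1854 + 265)

Final answer: D(8) = 14833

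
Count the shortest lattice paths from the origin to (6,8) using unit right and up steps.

Each path has 6 right steps and 8 up steps in some order (14 steps total).
Choose which 8 of the 14 steps are up: C(14,8).

Final answer: C(14,8) = 3003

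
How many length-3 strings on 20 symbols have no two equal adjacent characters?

First character: 20 choices. Each subsequent: 19 choices (must differ from the previous one).
Total: 20 x 19^2.

Final answer: 20 x 19^{2} = 7220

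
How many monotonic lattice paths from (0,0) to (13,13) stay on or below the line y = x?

Total monotonic paths to (13,13): C(26,13) = 10400600.
By the reflection principle, paths that go above the diagonal number C(26,14) = 9657700.
Valid Dyck paths: 10400600 - 9657700.
(These counts are the Catalan numbers.)

Final answer: C_{13} = 742900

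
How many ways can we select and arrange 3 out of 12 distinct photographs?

P(12,3) = 12!/(12-3)! = 12!/9!.

Final answer: P(12,3) = 1320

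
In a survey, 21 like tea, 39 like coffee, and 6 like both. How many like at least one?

|A union B| = |A| + |B| - |A intersect B| = 21 + 39 - 6.

Final answer: 54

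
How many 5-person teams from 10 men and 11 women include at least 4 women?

Sum over valid woman counts:
C(11,4)C(10,1) = 3300
C(11,5)C(10,0) = 462
Total: 3300 + 462.

Final answer: 3762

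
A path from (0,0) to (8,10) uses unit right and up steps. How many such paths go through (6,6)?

Paths (0,0)->(6,6): C(12,6) = 924.
Paths (6,6)->(8,10): C(6,4) = 15.
By multiplication principle: 924 x 15.

Final answer: 13860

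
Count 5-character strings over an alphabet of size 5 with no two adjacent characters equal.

Let g(n) count such strings. g(1) = 5, and each valid string of length n-1 extends in 4 ways (any symbol but the last), so g(n) = 4 g(n-1).
Total: g(5) = 5 x 4^4.

Final answer: 5 x 4^{4} = 1280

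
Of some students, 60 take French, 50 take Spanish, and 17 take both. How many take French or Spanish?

|A union B| = |A| + |B| - |A intersect B| = 60 + 50 - 17.

Final answer: 93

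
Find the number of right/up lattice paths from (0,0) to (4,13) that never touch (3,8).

Total paths to (4,13): C(17,13) = 2380.
Paths through (3,8): C(11,8) x C(6,5) = 990.
Avoiding (3,8): 2380 - 990.

Final answer: 1390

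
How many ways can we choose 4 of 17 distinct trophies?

C(17,4) = 17!/(4! x (17-4)!).

Final answer: C(17,4) = 2380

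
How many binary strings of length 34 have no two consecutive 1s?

Classify by the final bit: ...0 gives a(n-1) strings, ...01 gives a(n-2) strings. Thus a(n) = a(n-1) + a(n-2) with a(1)=2, a(2)=3.
Computing successive values: a(1)=2, a(2)=3, a(3)=5, a(4)=8, a(5)=13, a(6)=21, a(7)=34, a(8)=55, a(9)=89, a(10)=144, a(11)=233, a(12)=377, a(13)=610, a(14)=987, a(15)=1597, a(16)=2584, a(17)=4181, a(18)=6765, a(19)=10946, a(20)=17711, a(21)=28657, a(22)=46368, a(23)=75025, a(24)=121393, a(25)=196418, a(26)=317811, a(27)=514229, a(28)=832040, a(29)=1346269, a(30)=2178309, a(31)=3524578, a(32)=5702887, a(33)=9227465, a(34)=14930352.

Final answer: 14930352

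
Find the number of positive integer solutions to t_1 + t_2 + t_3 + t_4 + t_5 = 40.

Substitute t'_i = t_i - 1 (so t'_i >= 0). Then sum t'_i = 40 - 5 = 35.
Stars and bars: C(35+5-1, 5-1) = C(39,4).

Final answer: C(39,4) = 82251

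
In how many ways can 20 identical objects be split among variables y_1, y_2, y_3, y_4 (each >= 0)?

Stars and bars with 20 stars and 3 bars:
C(20+4-1, 4-1) = C(23,3).

Final answer: C(23,3) = 1771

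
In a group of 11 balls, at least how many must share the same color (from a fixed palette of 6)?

There are 6 possible values for color (from a fixed palette of 6). With 11 balls and 6 categories, by pigeonhole: ceiling(11/6).

Final answer: 2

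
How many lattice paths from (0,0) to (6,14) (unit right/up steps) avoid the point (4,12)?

Total paths to (6,14): C(20,14) = 38760.
Paths through (4,12): C(16,12) x C(4,2) = 10920.
Avoiding (4,12): 38760 - 10920.

Final answer: 27840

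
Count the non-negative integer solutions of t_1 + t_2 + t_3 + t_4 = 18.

Stars and bars with 18 stars and 3 bars:
C(18+4-1, 4-1) = C(21,3).

Final answer: C(21,3) = 1330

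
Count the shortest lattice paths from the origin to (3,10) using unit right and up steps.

Each path has 3 right steps and 10 up steps in some order (13 steps total).
Choose which 10 of the 13 steps are up: C(13,10).

Final answer: C(13,10) = 286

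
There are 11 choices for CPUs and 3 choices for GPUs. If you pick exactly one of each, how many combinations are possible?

By the multiplication principle: 11 x 3.

Final answer: 33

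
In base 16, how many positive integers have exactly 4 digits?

These are the integers in [16^3, 16^4), so the count is 16^4 - 16^3 = 15 x 16^3.

Final answer: 61440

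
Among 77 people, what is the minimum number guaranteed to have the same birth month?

There are 12 possible values for birth month. With 77 people and 12 categories, by pigeonhole: ceiling(77/12).

Final answer: 7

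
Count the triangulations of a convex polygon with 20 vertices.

The structures are counted by the Catalan number C_n. Here n = 20 - 2 = 18.
C_n = C(2n,n)/(n+1), so C_{18} = C(36,18)/19 = 9075135300/19.

Final answer: C_{18} = 477638700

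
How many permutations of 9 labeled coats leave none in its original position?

Use the recurrence D(n) = (n-1)(D(n-1) + D(n-2)) with D(0)=1, D(1)=0.
D(2) = 1 x (0 + 1) = 1
D(3) = 2 x (1 + 0) = 2
D(4) = 3 x (2 + 1) = 9
D(5) = 4 x (9 + 2) = 44
D(6) = 5 x (44 + 9) = 265
D(7) = 6 x (265 + 44) = 1854
D(8) = 7 x (1854 + 265) = 14833
D(9) = 8 x (D(8) + D(7)) = 8 x (14833 + 1854)

Final answer: D(9) = 133496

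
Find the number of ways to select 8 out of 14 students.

C(14,8) = 14!/(8! x 6!).

Final answer: \binom{14}{8} = 3003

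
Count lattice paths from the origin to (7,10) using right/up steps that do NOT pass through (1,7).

Total paths to (7,10): C(17,10) = 19448.
Paths through (1,7): C(8,7) x C(9,3) = 672.
Avoiding (1,7): 19448 - 672.

Final answer: 18776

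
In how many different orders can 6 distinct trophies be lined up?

The number of ways to arrange 6 distinct objects is 6!.

Final answer: 6! = 720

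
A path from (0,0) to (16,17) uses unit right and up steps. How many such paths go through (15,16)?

Paths (0,0)->(15,16): C(31,16) = 300540195.
Paths (15,16)->(16,17): C(2,1) = 2.
By multiplication principle: 300540195 x 2.

Final answer: 601080390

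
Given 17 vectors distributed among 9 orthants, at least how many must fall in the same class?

By pigeonhole with 17 objects and 9 categories: ceiling(17/9).

Final answer: 2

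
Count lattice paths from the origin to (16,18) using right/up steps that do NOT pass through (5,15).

Total paths to (16,18): C(34,18) = 2203961430.
Paths through (5,15): C(20,15) x C(14,3) = 5643456.
Avoiding (5,15): 2203961430 - 5643456.

Final answer: 2198317974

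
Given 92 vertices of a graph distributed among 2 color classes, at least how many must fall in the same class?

By pigeonhole with 92 objects and 2 categories: ceiling(92/2).

Final answer: 46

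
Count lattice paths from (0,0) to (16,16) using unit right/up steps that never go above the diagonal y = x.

Total monotonic paths to (16,16): C(32,16) = 601080390.
Reflecting each bad path at its first crossing gives a bijection with paths to (15,17): C(32,17) = 565722720.
Valid Dyck paths: 601080390 - 565722720.
(Equivalently, C_{16} = C(32,16)/17 = 601080390/17.)

Final answer: C_{16} = 35357670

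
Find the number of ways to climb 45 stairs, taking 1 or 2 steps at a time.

Condition on the final move: it is a 1-step (f(n-1) ways to get there) or a 2-step (f(n-2) ways), so f(n) = f(n-1) + f(n-2), with f(1)=1, f(2)=2.
Computing successive values: f(1)=1, f(2)=2, f(3)=3, f(4)=5, f(5)=8, f(6)=13, f(7)=21, f(8)=34, f(9)=55, f(10)=89, f(11)=144, f(12)=233, f(13)=377, f(14)=610, f(15)=987, f(16)=1597, f(17)=2584, f(18)=4181, f(19)=6765, f(20)=10946, f(21)=17711, f(22)=28657, f(23)=46368, f(24)=75025, f(25)=121393, f(26)=196418, f(27)=317811, f(28)=514229, f(29)=832040, f(30)=1346269, f(31)=2178309, f(32)=3524578, f(33)=5702887, f(34)=9227465, f(35)=14930352, f(36)=24157817, f(37)=39088169, f(38)=63245986, f(39)=102334155, f(40)=165580141, f(41)=267914296, f(42)=433494437, f(43)=701408733, f(44)=1134903170, f(45)=1836311903.

Final answer: 1836311903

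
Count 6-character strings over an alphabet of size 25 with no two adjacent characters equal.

Let g(n) count such strings. g(1) = 25, and each valid string of length n-1 extends in 24 ways (any symbol but the last), so g(n) = 24 g(n-1).
Total: g(6) = 25 x 24^5.

Final answer: 25 x 24^{5} = 199065600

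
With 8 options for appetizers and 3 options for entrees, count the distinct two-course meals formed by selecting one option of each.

By the multiplication principle: 8 x 3.

Final answer: 24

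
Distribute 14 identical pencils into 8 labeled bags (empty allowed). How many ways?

Stars and bars: C(n+k-1, k-1) = C(21,7).

Final answer: C(21,7) = 116280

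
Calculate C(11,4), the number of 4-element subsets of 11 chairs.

C(11,4) = 11!/(4! x 7!).

Final answer: \binom{11}{4} = 330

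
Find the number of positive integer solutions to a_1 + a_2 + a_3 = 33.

Substitute a'_i = a_i - 1 (so a'_i >= 0). Then sum a'_i = 33 - 3 = 30.
Stars and bars: C(30+3-1, 3-1) = C(32,2).

Final answer: C(32,2) = 496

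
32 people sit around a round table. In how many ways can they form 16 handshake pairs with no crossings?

This is a standard Catalan-number count: the answer is C_n. Here n = 32/2 = 16.
C_n = C(2n,n)/(n+1), so C_{16} = C(32,16)/17 = 601080390/17.

Final answer: C_{16} = 35357670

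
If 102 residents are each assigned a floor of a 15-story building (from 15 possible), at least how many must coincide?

There are 15 possible values for floor of a 15-story building. With 102 residents and 15 categories, by pigeonhole: ceiling(102/15).

Final answer: 7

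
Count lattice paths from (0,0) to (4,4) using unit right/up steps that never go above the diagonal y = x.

Total monotonic paths to (4,4): C(8,4) = 70.
By the reflection principle, paths that go above the diagonal number C(8,5) = 56.
Valid Dyck paths: 70 - 56.
(Equivalently, C_{4} = C(8,4)/5 = 70/5.)

Final answer: C_{4} = 14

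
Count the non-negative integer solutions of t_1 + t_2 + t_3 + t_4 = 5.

Stars and bars with 5 stars and 3 bars:
C(5+4-1, 4-1) = C(8,3).

Final answer: C(8,3) = 56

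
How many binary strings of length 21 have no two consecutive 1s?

Let a(n) count valid strings. If the last bit is 0 the prefix is any valid string of length n-1; if it is 1 the string must end in 01 with a valid prefix of length n-2. So a(n) = a(n-1) + a(n-2), a(1)=2, a(2)=3.
Computing successive values: a(1)=2, a(2)=3, a(3)=5, a(4)=8, a(5)=13, a(6)=21, a(7)=34, a(8)=55, a(9)=89, a(10)=144, a(11)=233, a(12)=377, a(13)=610, a(14)=987, a(15)=1597, a(16)=2584, a(17)=4181, a(18)=6765, a(19)=10946, a(20)=17711, a(21)=28657.

Final answer: 28657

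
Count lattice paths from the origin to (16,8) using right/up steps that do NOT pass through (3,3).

Total paths to (16,8): C(24,8) = 735471.
Paths through (3,3): C(6,3) x C(18,5) = 171360.
Avoiding (3,3): 735471 - 171360.

Final answer: 564111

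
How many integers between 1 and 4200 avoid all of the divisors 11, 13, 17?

|div by 11|=381, |div by 13|=323, |div by 17|=247.
|div by 11&13|=29, |div by 11&17|=22, |div by 13&17|=19, |div by all|=1.
By inclusion-exclusion, divisible by at least one: 381+323+247-29-22-19+1 = 882.
Not divisible by any: 4200 - 882.

Final answer: 3318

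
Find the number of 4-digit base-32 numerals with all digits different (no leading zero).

First digit: 31 (nonzero). Second: 31 (not first). Third: 30, etc.
Total: 31 x 31 x 30 x 29.

Final answer: 836070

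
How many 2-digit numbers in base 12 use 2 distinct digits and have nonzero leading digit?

First digit: 11 (nonzero). Second: 11 (not first). Third: 10, etc.
Total: 11 x 11.

Final answer: 121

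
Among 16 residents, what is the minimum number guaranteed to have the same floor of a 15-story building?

There are 15 possible values for floor of a 15-story building. With 16 residents and 15 categories, by pigeonhole: ceiling(16/15).

Final answer: 2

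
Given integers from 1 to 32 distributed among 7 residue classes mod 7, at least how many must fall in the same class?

By pigeonhole with 32 objects and 7 categories: ceiling(32/7).

Final answer: 5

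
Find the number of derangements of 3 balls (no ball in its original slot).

Derangements satisfy D(n) = (n-1)(D(n-1) + D(n-2)), starting from D(0)=1, D(1)=0.
D(2) = 1 x (0 + 1) = 1
D(3) = 2 x (D(2) + D(1)) = 2 x (1 + 0)

Final answer: D(3) = 2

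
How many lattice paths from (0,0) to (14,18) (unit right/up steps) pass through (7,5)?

Paths (0,0)->(7,5): C(12,5) = 792.
Paths (7,5)->(14,18): C(20,13) = 77520.
By multiplication principle: 792 x 77520.

Final answer: 61395840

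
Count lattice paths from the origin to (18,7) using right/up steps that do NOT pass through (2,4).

Total paths to (18,7): C(25,7) = 480700.
Paths through (2,4): C(6,4) x C(19,3) = 14535.
Avoiding (2,4): 480700 - 14535.

Final answer: 466165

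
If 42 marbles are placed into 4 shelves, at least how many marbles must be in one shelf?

By the pigeonhole principle: ceiling(42/4).

Final answer: 11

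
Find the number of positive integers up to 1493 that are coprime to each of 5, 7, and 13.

|div by 5|=298, |div by 7|=213, |div by 13|=114.
|div by 5&7|=42, |div by 5&13|=22, |div by 7&13|=16, |div by all|=3.
By inclusion-exclusion, divisible by at least one: 298+213+114-42-22-16+3 = 548.
Not divisible by any: 1493 - 548.

Final answer: 945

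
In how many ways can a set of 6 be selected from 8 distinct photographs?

C(8,6) = 8!/(6! x 2!).

Final answer: \binom{8}{6} = 28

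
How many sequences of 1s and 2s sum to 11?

Condition on the final move: it is a 1-step (f(n-1) ways to get there) or a 2-step (f(n-2) ways), so f(n) = f(n-1) + f(n-2), with f(1)=1, f(2)=2.
Computing successive values: f(1)=1, f(2)=2, f(3)=3, f(4)=5, f(5)=8, f(6)=13, f(7)=21, f(8)=34, f(9)=55, f(10)=89, f(11)=144.

Final answer: 144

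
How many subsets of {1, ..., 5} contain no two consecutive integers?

Condition on whether n belongs to the subset: if not, any valid subset of {1, ..., n-1} works (a(n-1)); if so, n-1 is excluded and the rest is a valid subset of {1, ..., n-2} (a(n-2)). Hence a(n) = a(n-1) + a(n-2), a(1)=2, a(2)=3.
Building up term by term: a(1)=2, a(2)=3, a(3)=5, a(4)=8, a(5)=13.

Final answer: 13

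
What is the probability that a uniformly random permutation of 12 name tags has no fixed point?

D(n) = (n-1)(D(n-1) + D(n-2)), D(0)=1, D(1)=0.
Building up: D(2)=1, D(3)=2, D(4)=9, D(5)=44, D(6)=265, D(7)=1854, D(8)=14833, D(9)=133496, D(10)=1334961, D(11)=14684570, D(12)=176214841.
Total arrangements: 12! = 479001600.
Probability = D(12)/12! = 16019531/43545600.

Final answer: D(12)/12! = 176214841/479001600 = 0.367879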